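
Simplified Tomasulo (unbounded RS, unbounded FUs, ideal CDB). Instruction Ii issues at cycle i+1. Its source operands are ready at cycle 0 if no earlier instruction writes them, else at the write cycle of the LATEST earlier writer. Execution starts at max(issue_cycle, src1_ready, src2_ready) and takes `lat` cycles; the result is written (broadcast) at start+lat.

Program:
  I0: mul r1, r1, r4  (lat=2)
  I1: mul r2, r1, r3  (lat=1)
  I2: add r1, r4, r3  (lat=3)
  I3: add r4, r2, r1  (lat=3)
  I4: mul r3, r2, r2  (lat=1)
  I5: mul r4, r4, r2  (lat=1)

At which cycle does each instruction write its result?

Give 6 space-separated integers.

I0 mul r1: issue@1 deps=(None,None) exec_start@1 write@3
I1 mul r2: issue@2 deps=(0,None) exec_start@3 write@4
I2 add r1: issue@3 deps=(None,None) exec_start@3 write@6
I3 add r4: issue@4 deps=(1,2) exec_start@6 write@9
I4 mul r3: issue@5 deps=(1,1) exec_start@5 write@6
I5 mul r4: issue@6 deps=(3,1) exec_start@9 write@10

Answer: 3 4 6 9 6 10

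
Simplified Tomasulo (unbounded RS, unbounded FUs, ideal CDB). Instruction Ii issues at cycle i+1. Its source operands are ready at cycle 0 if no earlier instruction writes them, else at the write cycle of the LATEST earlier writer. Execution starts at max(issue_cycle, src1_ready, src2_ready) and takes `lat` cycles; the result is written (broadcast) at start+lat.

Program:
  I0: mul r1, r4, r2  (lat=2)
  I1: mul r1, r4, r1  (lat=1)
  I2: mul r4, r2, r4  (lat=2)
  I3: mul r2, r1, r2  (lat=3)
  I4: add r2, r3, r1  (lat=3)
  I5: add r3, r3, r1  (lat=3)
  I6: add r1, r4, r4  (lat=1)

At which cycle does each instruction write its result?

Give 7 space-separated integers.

I0 mul r1: issue@1 deps=(None,None) exec_start@1 write@3
I1 mul r1: issue@2 deps=(None,0) exec_start@3 write@4
I2 mul r4: issue@3 deps=(None,None) exec_start@3 write@5
I3 mul r2: issue@4 deps=(1,None) exec_start@4 write@7
I4 add r2: issue@5 deps=(None,1) exec_start@5 write@8
I5 add r3: issue@6 deps=(None,1) exec_start@6 write@9
I6 add r1: issue@7 deps=(2,2) exec_start@7 write@8

Answer: 3 4 5 7 8 9 8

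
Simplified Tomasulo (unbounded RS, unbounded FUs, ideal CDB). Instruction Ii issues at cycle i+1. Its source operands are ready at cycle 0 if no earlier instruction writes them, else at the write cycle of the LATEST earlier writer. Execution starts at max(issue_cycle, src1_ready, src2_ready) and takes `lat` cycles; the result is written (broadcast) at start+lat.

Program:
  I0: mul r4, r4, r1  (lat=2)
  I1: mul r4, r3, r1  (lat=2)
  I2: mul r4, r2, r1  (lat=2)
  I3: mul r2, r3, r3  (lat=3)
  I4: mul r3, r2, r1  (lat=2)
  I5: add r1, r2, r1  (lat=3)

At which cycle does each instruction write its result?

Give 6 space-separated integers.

I0 mul r4: issue@1 deps=(None,None) exec_start@1 write@3
I1 mul r4: issue@2 deps=(None,None) exec_start@2 write@4
I2 mul r4: issue@3 deps=(None,None) exec_start@3 write@5
I3 mul r2: issue@4 deps=(None,None) exec_start@4 write@7
I4 mul r3: issue@5 deps=(3,None) exec_start@7 write@9
I5 add r1: issue@6 deps=(3,None) exec_start@7 write@10

Answer: 3 4 5 7 9 10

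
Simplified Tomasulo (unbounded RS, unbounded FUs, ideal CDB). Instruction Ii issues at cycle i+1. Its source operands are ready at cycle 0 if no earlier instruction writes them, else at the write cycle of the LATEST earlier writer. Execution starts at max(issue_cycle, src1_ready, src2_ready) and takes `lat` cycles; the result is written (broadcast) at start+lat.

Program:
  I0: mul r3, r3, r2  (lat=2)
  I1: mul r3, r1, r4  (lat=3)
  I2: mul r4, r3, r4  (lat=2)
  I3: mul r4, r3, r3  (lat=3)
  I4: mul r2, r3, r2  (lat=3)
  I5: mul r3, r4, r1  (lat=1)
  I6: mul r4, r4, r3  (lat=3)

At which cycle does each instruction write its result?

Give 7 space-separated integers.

Answer: 3 5 7 8 8 9 12

Derivation:
I0 mul r3: issue@1 deps=(None,None) exec_start@1 write@3
I1 mul r3: issue@2 deps=(None,None) exec_start@2 write@5
I2 mul r4: issue@3 deps=(1,None) exec_start@5 write@7
I3 mul r4: issue@4 deps=(1,1) exec_start@5 write@8
I4 mul r2: issue@5 deps=(1,None) exec_start@5 write@8
I5 mul r3: issue@6 deps=(3,None) exec_start@8 write@9
I6 mul r4: issue@7 deps=(3,5) exec_start@9 write@12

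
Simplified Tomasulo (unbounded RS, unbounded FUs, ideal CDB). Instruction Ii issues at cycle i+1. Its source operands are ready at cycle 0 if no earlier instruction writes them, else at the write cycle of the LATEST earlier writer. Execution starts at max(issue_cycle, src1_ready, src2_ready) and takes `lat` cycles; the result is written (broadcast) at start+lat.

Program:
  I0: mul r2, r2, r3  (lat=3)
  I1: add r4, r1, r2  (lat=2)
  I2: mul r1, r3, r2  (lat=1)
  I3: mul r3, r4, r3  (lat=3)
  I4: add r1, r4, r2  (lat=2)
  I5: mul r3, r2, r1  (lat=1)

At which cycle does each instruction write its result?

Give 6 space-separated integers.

I0 mul r2: issue@1 deps=(None,None) exec_start@1 write@4
I1 add r4: issue@2 deps=(None,0) exec_start@4 write@6
I2 mul r1: issue@3 deps=(None,0) exec_start@4 write@5
I3 mul r3: issue@4 deps=(1,None) exec_start@6 write@9
I4 add r1: issue@5 deps=(1,0) exec_start@6 write@8
I5 mul r3: issue@6 deps=(0,4) exec_start@8 write@9

Answer: 4 6 5 9 8 9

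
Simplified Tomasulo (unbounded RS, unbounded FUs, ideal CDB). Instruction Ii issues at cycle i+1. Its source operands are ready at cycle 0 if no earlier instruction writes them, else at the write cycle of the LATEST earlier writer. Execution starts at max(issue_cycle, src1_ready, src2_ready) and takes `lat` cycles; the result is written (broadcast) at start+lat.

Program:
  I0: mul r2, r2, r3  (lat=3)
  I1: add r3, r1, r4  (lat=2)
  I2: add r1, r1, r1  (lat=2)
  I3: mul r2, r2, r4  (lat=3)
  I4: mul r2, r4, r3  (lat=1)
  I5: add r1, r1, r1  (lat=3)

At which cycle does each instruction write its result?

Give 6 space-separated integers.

I0 mul r2: issue@1 deps=(None,None) exec_start@1 write@4
I1 add r3: issue@2 deps=(None,None) exec_start@2 write@4
I2 add r1: issue@3 deps=(None,None) exec_start@3 write@5
I3 mul r2: issue@4 deps=(0,None) exec_start@4 write@7
I4 mul r2: issue@5 deps=(None,1) exec_start@5 write@6
I5 add r1: issue@6 deps=(2,2) exec_start@6 write@9

Answer: 4 4 5 7 6 9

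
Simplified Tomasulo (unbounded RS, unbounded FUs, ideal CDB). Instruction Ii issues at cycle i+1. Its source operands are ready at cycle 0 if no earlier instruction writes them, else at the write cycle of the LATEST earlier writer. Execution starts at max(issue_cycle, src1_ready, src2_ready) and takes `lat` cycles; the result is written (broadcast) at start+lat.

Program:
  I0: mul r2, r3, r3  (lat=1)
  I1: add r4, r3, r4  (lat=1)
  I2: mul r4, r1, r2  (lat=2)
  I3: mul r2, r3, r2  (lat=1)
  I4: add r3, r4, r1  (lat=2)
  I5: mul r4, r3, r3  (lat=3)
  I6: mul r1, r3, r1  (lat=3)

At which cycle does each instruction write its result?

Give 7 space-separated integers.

Answer: 2 3 5 5 7 10 10

Derivation:
I0 mul r2: issue@1 deps=(None,None) exec_start@1 write@2
I1 add r4: issue@2 deps=(None,None) exec_start@2 write@3
I2 mul r4: issue@3 deps=(None,0) exec_start@3 write@5
I3 mul r2: issue@4 deps=(None,0) exec_start@4 write@5
I4 add r3: issue@5 deps=(2,None) exec_start@5 write@7
I5 mul r4: issue@6 deps=(4,4) exec_start@7 write@10
I6 mul r1: issue@7 deps=(4,None) exec_start@7 write@10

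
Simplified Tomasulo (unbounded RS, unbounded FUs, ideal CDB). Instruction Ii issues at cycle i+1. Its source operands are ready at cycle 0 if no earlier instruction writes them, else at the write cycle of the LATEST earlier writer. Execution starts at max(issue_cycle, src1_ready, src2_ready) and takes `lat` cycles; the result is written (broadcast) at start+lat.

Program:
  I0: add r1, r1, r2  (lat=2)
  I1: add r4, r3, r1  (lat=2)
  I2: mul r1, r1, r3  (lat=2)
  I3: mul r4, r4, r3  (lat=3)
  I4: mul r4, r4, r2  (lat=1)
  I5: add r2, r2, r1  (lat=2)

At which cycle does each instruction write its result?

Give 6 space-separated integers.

Answer: 3 5 5 8 9 8

Derivation:
I0 add r1: issue@1 deps=(None,None) exec_start@1 write@3
I1 add r4: issue@2 deps=(None,0) exec_start@3 write@5
I2 mul r1: issue@3 deps=(0,None) exec_start@3 write@5
I3 mul r4: issue@4 deps=(1,None) exec_start@5 write@8
I4 mul r4: issue@5 deps=(3,None) exec_start@8 write@9
I5 add r2: issue@6 deps=(None,2) exec_start@6 write@8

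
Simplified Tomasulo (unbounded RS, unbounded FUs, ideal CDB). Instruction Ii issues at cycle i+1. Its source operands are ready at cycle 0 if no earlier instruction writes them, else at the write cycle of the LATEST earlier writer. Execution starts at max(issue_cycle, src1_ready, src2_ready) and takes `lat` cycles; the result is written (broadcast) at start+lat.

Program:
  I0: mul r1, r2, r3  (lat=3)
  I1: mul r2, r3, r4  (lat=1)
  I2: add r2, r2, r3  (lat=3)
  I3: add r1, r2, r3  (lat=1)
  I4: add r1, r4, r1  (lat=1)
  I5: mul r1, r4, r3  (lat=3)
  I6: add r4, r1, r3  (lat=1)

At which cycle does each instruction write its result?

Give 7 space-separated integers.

Answer: 4 3 6 7 8 9 10

Derivation:
I0 mul r1: issue@1 deps=(None,None) exec_start@1 write@4
I1 mul r2: issue@2 deps=(None,None) exec_start@2 write@3
I2 add r2: issue@3 deps=(1,None) exec_start@3 write@6
I3 add r1: issue@4 deps=(2,None) exec_start@6 write@7
I4 add r1: issue@5 deps=(None,3) exec_start@7 write@8
I5 mul r1: issue@6 deps=(None,None) exec_start@6 write@9
I6 add r4: issue@7 deps=(5,None) exec_start@9 write@10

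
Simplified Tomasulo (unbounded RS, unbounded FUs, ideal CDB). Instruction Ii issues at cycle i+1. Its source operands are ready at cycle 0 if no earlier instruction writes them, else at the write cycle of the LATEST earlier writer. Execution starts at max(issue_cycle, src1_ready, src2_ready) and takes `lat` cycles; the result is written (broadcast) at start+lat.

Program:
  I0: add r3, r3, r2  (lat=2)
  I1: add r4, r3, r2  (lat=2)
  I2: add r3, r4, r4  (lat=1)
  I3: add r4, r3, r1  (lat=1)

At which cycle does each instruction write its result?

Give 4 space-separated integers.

Answer: 3 5 6 7

Derivation:
I0 add r3: issue@1 deps=(None,None) exec_start@1 write@3
I1 add r4: issue@2 deps=(0,None) exec_start@3 write@5
I2 add r3: issue@3 deps=(1,1) exec_start@5 write@6
I3 add r4: issue@4 deps=(2,None) exec_start@6 write@7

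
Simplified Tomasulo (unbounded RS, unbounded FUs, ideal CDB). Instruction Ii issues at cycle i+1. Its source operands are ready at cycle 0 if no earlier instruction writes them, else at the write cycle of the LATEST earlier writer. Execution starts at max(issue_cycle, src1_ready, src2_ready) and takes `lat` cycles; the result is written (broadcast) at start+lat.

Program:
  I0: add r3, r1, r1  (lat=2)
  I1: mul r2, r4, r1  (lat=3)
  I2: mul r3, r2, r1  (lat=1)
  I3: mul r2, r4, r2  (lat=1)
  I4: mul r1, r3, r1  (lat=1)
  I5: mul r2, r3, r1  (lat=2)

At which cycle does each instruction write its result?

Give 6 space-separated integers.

Answer: 3 5 6 6 7 9

Derivation:
I0 add r3: issue@1 deps=(None,None) exec_start@1 write@3
I1 mul r2: issue@2 deps=(None,None) exec_start@2 write@5
I2 mul r3: issue@3 deps=(1,None) exec_start@5 write@6
I3 mul r2: issue@4 deps=(None,1) exec_start@5 write@6
I4 mul r1: issue@5 deps=(2,None) exec_start@6 write@7
I5 mul r2: issue@6 deps=(2,4) exec_start@7 write@9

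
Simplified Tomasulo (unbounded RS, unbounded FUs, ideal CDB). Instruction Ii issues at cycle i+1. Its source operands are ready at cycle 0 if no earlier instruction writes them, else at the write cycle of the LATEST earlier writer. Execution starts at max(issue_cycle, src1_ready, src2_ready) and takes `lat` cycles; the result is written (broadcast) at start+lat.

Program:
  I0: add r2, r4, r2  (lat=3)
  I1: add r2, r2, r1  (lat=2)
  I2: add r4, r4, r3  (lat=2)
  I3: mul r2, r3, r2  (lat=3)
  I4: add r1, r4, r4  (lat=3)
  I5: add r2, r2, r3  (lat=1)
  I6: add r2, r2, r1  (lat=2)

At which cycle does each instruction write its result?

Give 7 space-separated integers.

Answer: 4 6 5 9 8 10 12

Derivation:
I0 add r2: issue@1 deps=(None,None) exec_start@1 write@4
I1 add r2: issue@2 deps=(0,None) exec_start@4 write@6
I2 add r4: issue@3 deps=(None,None) exec_start@3 write@5
I3 mul r2: issue@4 deps=(None,1) exec_start@6 write@9
I4 add r1: issue@5 deps=(2,2) exec_start@5 write@8
I5 add r2: issue@6 deps=(3,None) exec_start@9 write@10
I6 add r2: issue@7 deps=(5,4) exec_start@10 write@12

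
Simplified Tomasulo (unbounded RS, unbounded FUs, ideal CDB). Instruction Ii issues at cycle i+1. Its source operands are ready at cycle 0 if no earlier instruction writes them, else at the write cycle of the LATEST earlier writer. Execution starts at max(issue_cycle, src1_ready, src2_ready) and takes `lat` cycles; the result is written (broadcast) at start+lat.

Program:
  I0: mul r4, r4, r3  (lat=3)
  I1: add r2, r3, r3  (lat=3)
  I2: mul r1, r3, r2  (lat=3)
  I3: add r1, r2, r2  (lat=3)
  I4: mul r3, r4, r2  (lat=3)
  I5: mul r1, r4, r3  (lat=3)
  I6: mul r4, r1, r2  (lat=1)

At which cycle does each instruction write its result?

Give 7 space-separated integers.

I0 mul r4: issue@1 deps=(None,None) exec_start@1 write@4
I1 add r2: issue@2 deps=(None,None) exec_start@2 write@5
I2 mul r1: issue@3 deps=(None,1) exec_start@5 write@8
I3 add r1: issue@4 deps=(1,1) exec_start@5 write@8
I4 mul r3: issue@5 deps=(0,1) exec_start@5 write@8
I5 mul r1: issue@6 deps=(0,4) exec_start@8 write@11
I6 mul r4: issue@7 deps=(5,1) exec_start@11 write@12

Answer: 4 5 8 8 8 11 12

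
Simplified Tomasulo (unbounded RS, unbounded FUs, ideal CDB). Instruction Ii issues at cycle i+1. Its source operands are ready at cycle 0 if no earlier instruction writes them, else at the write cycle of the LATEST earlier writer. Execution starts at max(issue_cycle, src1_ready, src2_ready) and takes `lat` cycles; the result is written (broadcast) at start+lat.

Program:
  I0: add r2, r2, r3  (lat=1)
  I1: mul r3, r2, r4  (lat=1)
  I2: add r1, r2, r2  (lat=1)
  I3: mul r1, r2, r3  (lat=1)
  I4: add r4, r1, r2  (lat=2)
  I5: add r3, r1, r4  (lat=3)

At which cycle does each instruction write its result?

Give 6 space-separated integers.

Answer: 2 3 4 5 7 10

Derivation:
I0 add r2: issue@1 deps=(None,None) exec_start@1 write@2
I1 mul r3: issue@2 deps=(0,None) exec_start@2 write@3
I2 add r1: issue@3 deps=(0,0) exec_start@3 write@4
I3 mul r1: issue@4 deps=(0,1) exec_start@4 write@5
I4 add r4: issue@5 deps=(3,0) exec_start@5 write@7
I5 add r3: issue@6 deps=(3,4) exec_start@7 write@10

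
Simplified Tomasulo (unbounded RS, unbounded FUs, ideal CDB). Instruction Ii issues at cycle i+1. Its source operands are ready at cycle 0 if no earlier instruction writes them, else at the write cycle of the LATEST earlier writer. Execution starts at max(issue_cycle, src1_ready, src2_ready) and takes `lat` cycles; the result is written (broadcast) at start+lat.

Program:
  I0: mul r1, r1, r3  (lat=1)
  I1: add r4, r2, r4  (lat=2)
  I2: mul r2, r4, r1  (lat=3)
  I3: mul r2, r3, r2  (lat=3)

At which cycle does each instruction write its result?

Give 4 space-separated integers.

Answer: 2 4 7 10

Derivation:
I0 mul r1: issue@1 deps=(None,None) exec_start@1 write@2
I1 add r4: issue@2 deps=(None,None) exec_start@2 write@4
I2 mul r2: issue@3 deps=(1,0) exec_start@4 write@7
I3 mul r2: issue@4 deps=(None,2) exec_start@7 write@10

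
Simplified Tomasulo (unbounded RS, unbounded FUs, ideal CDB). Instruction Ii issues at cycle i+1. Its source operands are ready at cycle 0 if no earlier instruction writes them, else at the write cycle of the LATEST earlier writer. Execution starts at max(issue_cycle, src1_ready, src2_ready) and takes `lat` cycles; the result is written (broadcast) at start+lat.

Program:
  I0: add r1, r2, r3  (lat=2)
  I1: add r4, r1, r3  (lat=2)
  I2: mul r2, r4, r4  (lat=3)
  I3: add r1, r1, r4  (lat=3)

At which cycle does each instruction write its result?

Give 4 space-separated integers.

I0 add r1: issue@1 deps=(None,None) exec_start@1 write@3
I1 add r4: issue@2 deps=(0,None) exec_start@3 write@5
I2 mul r2: issue@3 deps=(1,1) exec_start@5 write@8
I3 add r1: issue@4 deps=(0,1) exec_start@5 write@8

Answer: 3 5 8 8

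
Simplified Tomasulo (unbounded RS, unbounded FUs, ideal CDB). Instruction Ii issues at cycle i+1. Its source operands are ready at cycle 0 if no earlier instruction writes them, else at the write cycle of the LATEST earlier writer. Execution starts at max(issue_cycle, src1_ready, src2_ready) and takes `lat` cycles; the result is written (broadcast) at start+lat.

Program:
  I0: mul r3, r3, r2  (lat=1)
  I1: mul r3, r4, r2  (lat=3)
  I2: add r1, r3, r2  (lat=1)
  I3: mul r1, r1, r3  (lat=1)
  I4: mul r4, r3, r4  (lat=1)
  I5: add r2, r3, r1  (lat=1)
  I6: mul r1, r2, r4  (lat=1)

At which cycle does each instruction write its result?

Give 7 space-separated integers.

I0 mul r3: issue@1 deps=(None,None) exec_start@1 write@2
I1 mul r3: issue@2 deps=(None,None) exec_start@2 write@5
I2 add r1: issue@3 deps=(1,None) exec_start@5 write@6
I3 mul r1: issue@4 deps=(2,1) exec_start@6 write@7
I4 mul r4: issue@5 deps=(1,None) exec_start@5 write@6
I5 add r2: issue@6 deps=(1,3) exec_start@7 write@8
I6 mul r1: issue@7 deps=(5,4) exec_start@8 write@9

Answer: 2 5 6 7 6 8 9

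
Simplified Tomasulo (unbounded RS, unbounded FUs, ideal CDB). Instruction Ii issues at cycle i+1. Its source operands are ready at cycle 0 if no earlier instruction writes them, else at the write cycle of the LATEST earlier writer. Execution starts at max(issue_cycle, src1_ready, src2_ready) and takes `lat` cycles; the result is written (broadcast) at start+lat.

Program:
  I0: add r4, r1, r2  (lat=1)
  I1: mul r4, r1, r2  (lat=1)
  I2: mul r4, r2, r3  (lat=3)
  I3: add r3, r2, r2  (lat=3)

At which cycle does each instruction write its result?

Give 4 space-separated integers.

Answer: 2 3 6 7

Derivation:
I0 add r4: issue@1 deps=(None,None) exec_start@1 write@2
I1 mul r4: issue@2 deps=(None,None) exec_start@2 write@3
I2 mul r4: issue@3 deps=(None,None) exec_start@3 write@6
I3 add r3: issue@4 deps=(None,None) exec_start@4 write@7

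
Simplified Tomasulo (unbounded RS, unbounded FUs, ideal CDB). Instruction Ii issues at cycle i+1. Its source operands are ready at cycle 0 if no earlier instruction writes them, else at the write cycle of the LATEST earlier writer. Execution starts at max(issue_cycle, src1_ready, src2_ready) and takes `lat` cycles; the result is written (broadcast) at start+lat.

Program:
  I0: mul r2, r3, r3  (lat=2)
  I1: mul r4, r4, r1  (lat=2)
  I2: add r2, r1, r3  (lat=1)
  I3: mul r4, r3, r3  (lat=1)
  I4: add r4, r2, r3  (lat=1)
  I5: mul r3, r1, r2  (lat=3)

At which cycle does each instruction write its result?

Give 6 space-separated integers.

Answer: 3 4 4 5 6 9

Derivation:
I0 mul r2: issue@1 deps=(None,None) exec_start@1 write@3
I1 mul r4: issue@2 deps=(None,None) exec_start@2 write@4
I2 add r2: issue@3 deps=(None,None) exec_start@3 write@4
I3 mul r4: issue@4 deps=(None,None) exec_start@4 write@5
I4 add r4: issue@5 deps=(2,None) exec_start@5 write@6
I5 mul r3: issue@6 deps=(None,2) exec_start@6 write@9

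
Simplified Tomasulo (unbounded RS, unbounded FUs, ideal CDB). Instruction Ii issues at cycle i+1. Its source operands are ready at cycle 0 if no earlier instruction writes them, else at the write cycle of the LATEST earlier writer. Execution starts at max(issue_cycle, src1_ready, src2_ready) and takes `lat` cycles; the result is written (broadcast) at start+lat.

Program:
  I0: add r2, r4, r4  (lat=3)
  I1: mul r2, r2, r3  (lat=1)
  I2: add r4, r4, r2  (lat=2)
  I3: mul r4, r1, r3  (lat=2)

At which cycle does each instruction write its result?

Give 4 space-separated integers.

I0 add r2: issue@1 deps=(None,None) exec_start@1 write@4
I1 mul r2: issue@2 deps=(0,None) exec_start@4 write@5
I2 add r4: issue@3 deps=(None,1) exec_start@5 write@7
I3 mul r4: issue@4 deps=(None,None) exec_start@4 write@6

Answer: 4 5 7 6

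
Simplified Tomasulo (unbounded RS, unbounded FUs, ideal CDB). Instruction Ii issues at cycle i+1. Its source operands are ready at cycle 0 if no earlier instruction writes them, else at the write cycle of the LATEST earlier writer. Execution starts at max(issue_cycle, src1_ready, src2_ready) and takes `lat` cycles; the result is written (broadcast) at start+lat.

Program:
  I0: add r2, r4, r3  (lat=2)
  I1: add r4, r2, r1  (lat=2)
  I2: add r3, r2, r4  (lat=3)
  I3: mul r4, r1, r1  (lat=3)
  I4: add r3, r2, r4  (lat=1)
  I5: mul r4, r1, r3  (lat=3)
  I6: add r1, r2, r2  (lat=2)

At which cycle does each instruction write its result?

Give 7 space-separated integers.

Answer: 3 5 8 7 8 11 9

Derivation:
I0 add r2: issue@1 deps=(None,None) exec_start@1 write@3
I1 add r4: issue@2 deps=(0,None) exec_start@3 write@5
I2 add r3: issue@3 deps=(0,1) exec_start@5 write@8
I3 mul r4: issue@4 deps=(None,None) exec_start@4 write@7
I4 add r3: issue@5 deps=(0,3) exec_start@7 write@8
I5 mul r4: issue@6 deps=(None,4) exec_start@8 write@11
I6 add r1: issue@7 deps=(0,0) exec_start@7 write@9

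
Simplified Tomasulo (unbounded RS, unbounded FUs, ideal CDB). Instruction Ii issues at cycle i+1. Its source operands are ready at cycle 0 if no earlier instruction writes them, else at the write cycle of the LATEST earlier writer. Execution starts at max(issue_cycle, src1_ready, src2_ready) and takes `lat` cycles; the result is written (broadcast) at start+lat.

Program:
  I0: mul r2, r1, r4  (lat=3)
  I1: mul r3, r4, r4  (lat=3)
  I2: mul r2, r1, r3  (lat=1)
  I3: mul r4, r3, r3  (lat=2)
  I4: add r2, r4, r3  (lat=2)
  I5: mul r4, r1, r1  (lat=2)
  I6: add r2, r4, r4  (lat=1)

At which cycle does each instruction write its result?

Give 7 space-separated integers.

Answer: 4 5 6 7 9 8 9

Derivation:
I0 mul r2: issue@1 deps=(None,None) exec_start@1 write@4
I1 mul r3: issue@2 deps=(None,None) exec_start@2 write@5
I2 mul r2: issue@3 deps=(None,1) exec_start@5 write@6
I3 mul r4: issue@4 deps=(1,1) exec_start@5 write@7
I4 add r2: issue@5 deps=(3,1) exec_start@7 write@9
I5 mul r4: issue@6 deps=(None,None) exec_start@6 write@8
I6 add r2: issue@7 deps=(5,5) exec_start@8 write@9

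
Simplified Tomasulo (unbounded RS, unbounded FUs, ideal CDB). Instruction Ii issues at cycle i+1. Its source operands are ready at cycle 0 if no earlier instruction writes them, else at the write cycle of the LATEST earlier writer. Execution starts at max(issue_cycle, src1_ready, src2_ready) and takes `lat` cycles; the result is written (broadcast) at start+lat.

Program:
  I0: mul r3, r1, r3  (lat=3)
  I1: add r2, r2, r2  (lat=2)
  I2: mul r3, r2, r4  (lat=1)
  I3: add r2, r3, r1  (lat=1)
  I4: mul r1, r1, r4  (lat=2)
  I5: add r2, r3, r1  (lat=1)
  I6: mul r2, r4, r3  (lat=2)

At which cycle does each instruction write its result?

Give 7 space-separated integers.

Answer: 4 4 5 6 7 8 9

Derivation:
I0 mul r3: issue@1 deps=(None,None) exec_start@1 write@4
I1 add r2: issue@2 deps=(None,None) exec_start@2 write@4
I2 mul r3: issue@3 deps=(1,None) exec_start@4 write@5
I3 add r2: issue@4 deps=(2,None) exec_start@5 write@6
I4 mul r1: issue@5 deps=(None,None) exec_start@5 write@7
I5 add r2: issue@6 deps=(2,4) exec_start@7 write@8
I6 mul r2: issue@7 deps=(None,2) exec_start@7 write@9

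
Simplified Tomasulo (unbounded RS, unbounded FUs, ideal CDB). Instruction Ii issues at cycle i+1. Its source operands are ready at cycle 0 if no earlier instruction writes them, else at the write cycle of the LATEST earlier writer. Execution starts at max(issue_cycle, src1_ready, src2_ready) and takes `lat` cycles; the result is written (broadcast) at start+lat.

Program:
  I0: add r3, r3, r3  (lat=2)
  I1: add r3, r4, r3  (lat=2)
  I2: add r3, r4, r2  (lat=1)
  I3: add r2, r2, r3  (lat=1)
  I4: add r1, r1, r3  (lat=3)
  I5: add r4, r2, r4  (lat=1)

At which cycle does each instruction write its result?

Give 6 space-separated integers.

I0 add r3: issue@1 deps=(None,None) exec_start@1 write@3
I1 add r3: issue@2 deps=(None,0) exec_start@3 write@5
I2 add r3: issue@3 deps=(None,None) exec_start@3 write@4
I3 add r2: issue@4 deps=(None,2) exec_start@4 write@5
I4 add r1: issue@5 deps=(None,2) exec_start@5 write@8
I5 add r4: issue@6 deps=(3,None) exec_start@6 write@7

Answer: 3 5 4 5 8 7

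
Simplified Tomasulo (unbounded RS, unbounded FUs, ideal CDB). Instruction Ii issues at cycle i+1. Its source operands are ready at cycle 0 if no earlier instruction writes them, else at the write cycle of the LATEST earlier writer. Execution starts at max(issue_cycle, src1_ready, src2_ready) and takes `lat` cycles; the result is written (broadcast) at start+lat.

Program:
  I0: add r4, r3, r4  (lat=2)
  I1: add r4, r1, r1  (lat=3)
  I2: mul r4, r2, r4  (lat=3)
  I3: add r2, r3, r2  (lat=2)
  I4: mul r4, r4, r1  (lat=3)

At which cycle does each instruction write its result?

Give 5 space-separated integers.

I0 add r4: issue@1 deps=(None,None) exec_start@1 write@3
I1 add r4: issue@2 deps=(None,None) exec_start@2 write@5
I2 mul r4: issue@3 deps=(None,1) exec_start@5 write@8
I3 add r2: issue@4 deps=(None,None) exec_start@4 write@6
I4 mul r4: issue@5 deps=(2,None) exec_start@8 write@11

Answer: 3 5 8 6 11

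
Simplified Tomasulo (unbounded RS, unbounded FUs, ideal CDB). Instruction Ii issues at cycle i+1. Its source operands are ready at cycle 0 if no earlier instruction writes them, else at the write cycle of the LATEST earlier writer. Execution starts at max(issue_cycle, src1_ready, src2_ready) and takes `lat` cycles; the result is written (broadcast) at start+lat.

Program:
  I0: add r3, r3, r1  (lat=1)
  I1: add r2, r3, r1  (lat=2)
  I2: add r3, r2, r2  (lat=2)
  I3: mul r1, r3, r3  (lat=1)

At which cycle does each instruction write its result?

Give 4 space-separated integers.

Answer: 2 4 6 7

Derivation:
I0 add r3: issue@1 deps=(None,None) exec_start@1 write@2
I1 add r2: issue@2 deps=(0,None) exec_start@2 write@4
I2 add r3: issue@3 deps=(1,1) exec_start@4 write@6
I3 mul r1: issue@4 deps=(2,2) exec_start@6 write@7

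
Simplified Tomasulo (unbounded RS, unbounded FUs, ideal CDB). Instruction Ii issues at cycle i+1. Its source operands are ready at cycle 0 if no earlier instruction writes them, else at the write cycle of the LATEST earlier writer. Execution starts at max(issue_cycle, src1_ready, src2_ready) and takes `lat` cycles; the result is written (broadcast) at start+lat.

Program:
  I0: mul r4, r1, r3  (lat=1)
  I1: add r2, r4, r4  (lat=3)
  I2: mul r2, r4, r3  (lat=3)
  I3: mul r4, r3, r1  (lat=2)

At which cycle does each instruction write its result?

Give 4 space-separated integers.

I0 mul r4: issue@1 deps=(None,None) exec_start@1 write@2
I1 add r2: issue@2 deps=(0,0) exec_start@2 write@5
I2 mul r2: issue@3 deps=(0,None) exec_start@3 write@6
I3 mul r4: issue@4 deps=(None,None) exec_start@4 write@6

Answer: 2 5 6 6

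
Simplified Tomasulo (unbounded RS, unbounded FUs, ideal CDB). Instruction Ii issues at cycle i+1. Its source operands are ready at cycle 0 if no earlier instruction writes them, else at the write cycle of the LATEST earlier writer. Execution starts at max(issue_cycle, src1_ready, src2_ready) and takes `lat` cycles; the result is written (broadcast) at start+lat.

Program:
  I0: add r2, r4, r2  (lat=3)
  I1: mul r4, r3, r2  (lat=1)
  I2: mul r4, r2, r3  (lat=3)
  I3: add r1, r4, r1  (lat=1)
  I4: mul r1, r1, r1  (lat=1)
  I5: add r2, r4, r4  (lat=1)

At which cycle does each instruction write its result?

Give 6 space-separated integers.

I0 add r2: issue@1 deps=(None,None) exec_start@1 write@4
I1 mul r4: issue@2 deps=(None,0) exec_start@4 write@5
I2 mul r4: issue@3 deps=(0,None) exec_start@4 write@7
I3 add r1: issue@4 deps=(2,None) exec_start@7 write@8
I4 mul r1: issue@5 deps=(3,3) exec_start@8 write@9
I5 add r2: issue@6 deps=(2,2) exec_start@7 write@8

Answer: 4 5 7 8 9 8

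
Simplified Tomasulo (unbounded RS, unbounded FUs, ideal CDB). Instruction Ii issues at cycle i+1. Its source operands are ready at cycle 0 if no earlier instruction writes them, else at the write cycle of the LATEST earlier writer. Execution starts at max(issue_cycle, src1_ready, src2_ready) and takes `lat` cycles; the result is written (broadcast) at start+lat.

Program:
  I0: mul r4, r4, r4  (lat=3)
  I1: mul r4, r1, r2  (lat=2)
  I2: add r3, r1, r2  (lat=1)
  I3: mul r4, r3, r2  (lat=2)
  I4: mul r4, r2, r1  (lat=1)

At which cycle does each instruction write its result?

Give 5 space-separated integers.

I0 mul r4: issue@1 deps=(None,None) exec_start@1 write@4
I1 mul r4: issue@2 deps=(None,None) exec_start@2 write@4
I2 add r3: issue@3 deps=(None,None) exec_start@3 write@4
I3 mul r4: issue@4 deps=(2,None) exec_start@4 write@6
I4 mul r4: issue@5 deps=(None,None) exec_start@5 write@6

Answer: 4 4 4 6 6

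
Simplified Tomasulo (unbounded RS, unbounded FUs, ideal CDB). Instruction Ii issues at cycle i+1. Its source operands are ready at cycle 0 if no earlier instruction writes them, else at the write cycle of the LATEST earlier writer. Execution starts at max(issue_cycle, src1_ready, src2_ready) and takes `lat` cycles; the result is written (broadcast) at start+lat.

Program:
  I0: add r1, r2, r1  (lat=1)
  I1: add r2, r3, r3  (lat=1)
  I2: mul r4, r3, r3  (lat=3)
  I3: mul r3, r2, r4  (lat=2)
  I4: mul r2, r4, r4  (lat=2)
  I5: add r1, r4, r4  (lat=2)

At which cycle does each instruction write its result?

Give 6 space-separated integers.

I0 add r1: issue@1 deps=(None,None) exec_start@1 write@2
I1 add r2: issue@2 deps=(None,None) exec_start@2 write@3
I2 mul r4: issue@3 deps=(None,None) exec_start@3 write@6
I3 mul r3: issue@4 deps=(1,2) exec_start@6 write@8
I4 mul r2: issue@5 deps=(2,2) exec_start@6 write@8
I5 add r1: issue@6 deps=(2,2) exec_start@6 write@8

Answer: 2 3 6 8 8 8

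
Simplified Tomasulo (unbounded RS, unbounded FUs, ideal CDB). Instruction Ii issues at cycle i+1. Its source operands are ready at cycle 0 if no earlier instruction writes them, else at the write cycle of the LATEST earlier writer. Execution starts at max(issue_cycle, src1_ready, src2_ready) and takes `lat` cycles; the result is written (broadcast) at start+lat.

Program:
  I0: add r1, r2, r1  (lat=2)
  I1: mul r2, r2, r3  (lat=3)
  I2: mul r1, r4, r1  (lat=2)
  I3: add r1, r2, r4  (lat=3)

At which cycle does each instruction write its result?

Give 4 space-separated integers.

Answer: 3 5 5 8

Derivation:
I0 add r1: issue@1 deps=(None,None) exec_start@1 write@3
I1 mul r2: issue@2 deps=(None,None) exec_start@2 write@5
I2 mul r1: issue@3 deps=(None,0) exec_start@3 write@5
I3 add r1: issue@4 deps=(1,None) exec_start@5 write@8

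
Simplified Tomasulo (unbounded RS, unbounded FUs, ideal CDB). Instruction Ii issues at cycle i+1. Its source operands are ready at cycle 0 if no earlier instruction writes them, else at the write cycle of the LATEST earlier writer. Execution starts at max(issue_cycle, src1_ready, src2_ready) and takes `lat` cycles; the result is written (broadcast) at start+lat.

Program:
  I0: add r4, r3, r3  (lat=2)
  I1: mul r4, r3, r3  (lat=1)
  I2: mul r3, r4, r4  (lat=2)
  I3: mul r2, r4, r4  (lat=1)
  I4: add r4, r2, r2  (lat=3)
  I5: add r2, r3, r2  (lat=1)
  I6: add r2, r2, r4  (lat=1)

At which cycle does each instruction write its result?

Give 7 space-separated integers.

I0 add r4: issue@1 deps=(None,None) exec_start@1 write@3
I1 mul r4: issue@2 deps=(None,None) exec_start@2 write@3
I2 mul r3: issue@3 deps=(1,1) exec_start@3 write@5
I3 mul r2: issue@4 deps=(1,1) exec_start@4 write@5
I4 add r4: issue@5 deps=(3,3) exec_start@5 write@8
I5 add r2: issue@6 deps=(2,3) exec_start@6 write@7
I6 add r2: issue@7 deps=(5,4) exec_start@8 write@9

Answer: 3 3 5 5 8 7 9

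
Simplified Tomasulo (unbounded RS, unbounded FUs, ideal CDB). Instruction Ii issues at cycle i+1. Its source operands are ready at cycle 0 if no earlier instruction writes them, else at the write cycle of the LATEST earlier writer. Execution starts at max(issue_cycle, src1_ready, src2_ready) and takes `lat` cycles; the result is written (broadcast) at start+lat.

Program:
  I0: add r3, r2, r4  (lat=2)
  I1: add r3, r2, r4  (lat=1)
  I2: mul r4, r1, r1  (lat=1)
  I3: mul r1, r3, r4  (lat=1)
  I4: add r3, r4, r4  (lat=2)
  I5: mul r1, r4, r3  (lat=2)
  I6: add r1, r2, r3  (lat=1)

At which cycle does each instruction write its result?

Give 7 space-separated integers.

Answer: 3 3 4 5 7 9 8

Derivation:
I0 add r3: issue@1 deps=(None,None) exec_start@1 write@3
I1 add r3: issue@2 deps=(None,None) exec_start@2 write@3
I2 mul r4: issue@3 deps=(None,None) exec_start@3 write@4
I3 mul r1: issue@4 deps=(1,2) exec_start@4 write@5
I4 add r3: issue@5 deps=(2,2) exec_start@5 write@7
I5 mul r1: issue@6 deps=(2,4) exec_start@7 write@9
I6 add r1: issue@7 deps=(None,4) exec_start@7 write@8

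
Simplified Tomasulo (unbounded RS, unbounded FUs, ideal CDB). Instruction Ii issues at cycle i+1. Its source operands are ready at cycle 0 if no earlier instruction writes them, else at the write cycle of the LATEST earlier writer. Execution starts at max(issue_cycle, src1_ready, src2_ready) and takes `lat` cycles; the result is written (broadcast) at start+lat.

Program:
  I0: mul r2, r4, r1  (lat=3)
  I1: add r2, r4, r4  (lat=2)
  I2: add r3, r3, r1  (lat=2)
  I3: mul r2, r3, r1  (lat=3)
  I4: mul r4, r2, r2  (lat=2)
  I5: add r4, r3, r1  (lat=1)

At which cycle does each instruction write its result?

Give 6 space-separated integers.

Answer: 4 4 5 8 10 7

Derivation:
I0 mul r2: issue@1 deps=(None,None) exec_start@1 write@4
I1 add r2: issue@2 deps=(None,None) exec_start@2 write@4
I2 add r3: issue@3 deps=(None,None) exec_start@3 write@5
I3 mul r2: issue@4 deps=(2,None) exec_start@5 write@8
I4 mul r4: issue@5 deps=(3,3) exec_start@8 write@10
I5 add r4: issue@6 deps=(2,None) exec_start@6 write@7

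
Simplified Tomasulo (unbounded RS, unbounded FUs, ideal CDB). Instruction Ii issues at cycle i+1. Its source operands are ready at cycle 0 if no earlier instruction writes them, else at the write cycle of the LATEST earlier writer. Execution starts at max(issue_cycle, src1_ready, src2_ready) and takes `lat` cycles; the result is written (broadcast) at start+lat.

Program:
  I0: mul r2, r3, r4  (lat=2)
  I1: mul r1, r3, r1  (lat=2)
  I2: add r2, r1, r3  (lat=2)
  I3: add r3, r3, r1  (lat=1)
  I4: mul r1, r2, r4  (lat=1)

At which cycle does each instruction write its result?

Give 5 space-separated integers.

I0 mul r2: issue@1 deps=(None,None) exec_start@1 write@3
I1 mul r1: issue@2 deps=(None,None) exec_start@2 write@4
I2 add r2: issue@3 deps=(1,None) exec_start@4 write@6
I3 add r3: issue@4 deps=(None,1) exec_start@4 write@5
I4 mul r1: issue@5 deps=(2,None) exec_start@6 write@7

Answer: 3 4 6 5 7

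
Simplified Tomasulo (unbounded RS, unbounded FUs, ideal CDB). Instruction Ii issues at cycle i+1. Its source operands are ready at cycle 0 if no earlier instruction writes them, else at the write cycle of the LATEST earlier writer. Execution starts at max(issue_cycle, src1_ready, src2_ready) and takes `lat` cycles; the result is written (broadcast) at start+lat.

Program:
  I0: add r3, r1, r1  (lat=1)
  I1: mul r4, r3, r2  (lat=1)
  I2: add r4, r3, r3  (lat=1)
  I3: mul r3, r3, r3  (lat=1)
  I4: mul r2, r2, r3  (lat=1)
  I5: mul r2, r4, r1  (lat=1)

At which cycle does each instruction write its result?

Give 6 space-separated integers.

I0 add r3: issue@1 deps=(None,None) exec_start@1 write@2
I1 mul r4: issue@2 deps=(0,None) exec_start@2 write@3
I2 add r4: issue@3 deps=(0,0) exec_start@3 write@4
I3 mul r3: issue@4 deps=(0,0) exec_start@4 write@5
I4 mul r2: issue@5 deps=(None,3) exec_start@5 write@6
I5 mul r2: issue@6 deps=(2,None) exec_start@6 write@7

Answer: 2 3 4 5 6 7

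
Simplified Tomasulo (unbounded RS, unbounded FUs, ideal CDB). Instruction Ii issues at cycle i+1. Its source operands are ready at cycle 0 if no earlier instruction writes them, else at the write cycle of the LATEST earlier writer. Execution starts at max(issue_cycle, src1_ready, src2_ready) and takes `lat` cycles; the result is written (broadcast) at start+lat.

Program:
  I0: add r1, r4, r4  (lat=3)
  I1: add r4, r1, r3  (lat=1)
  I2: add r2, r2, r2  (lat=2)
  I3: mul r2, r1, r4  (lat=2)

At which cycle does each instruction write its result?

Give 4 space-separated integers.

Answer: 4 5 5 7

Derivation:
I0 add r1: issue@1 deps=(None,None) exec_start@1 write@4
I1 add r4: issue@2 deps=(0,None) exec_start@4 write@5
I2 add r2: issue@3 deps=(None,None) exec_start@3 write@5
I3 mul r2: issue@4 deps=(0,1) exec_start@5 write@7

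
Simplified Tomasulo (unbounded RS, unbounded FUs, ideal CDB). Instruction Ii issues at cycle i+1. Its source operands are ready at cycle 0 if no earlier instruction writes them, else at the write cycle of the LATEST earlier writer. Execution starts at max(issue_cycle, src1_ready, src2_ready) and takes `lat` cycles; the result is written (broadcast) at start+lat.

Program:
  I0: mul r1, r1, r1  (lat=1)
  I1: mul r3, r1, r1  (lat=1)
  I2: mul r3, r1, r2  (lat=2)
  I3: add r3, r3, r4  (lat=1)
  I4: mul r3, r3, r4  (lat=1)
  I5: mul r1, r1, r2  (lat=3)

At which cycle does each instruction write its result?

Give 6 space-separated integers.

I0 mul r1: issue@1 deps=(None,None) exec_start@1 write@2
I1 mul r3: issue@2 deps=(0,0) exec_start@2 write@3
I2 mul r3: issue@3 deps=(0,None) exec_start@3 write@5
I3 add r3: issue@4 deps=(2,None) exec_start@5 write@6
I4 mul r3: issue@5 deps=(3,None) exec_start@6 write@7
I5 mul r1: issue@6 deps=(0,None) exec_start@6 write@9

Answer: 2 3 5 6 7 9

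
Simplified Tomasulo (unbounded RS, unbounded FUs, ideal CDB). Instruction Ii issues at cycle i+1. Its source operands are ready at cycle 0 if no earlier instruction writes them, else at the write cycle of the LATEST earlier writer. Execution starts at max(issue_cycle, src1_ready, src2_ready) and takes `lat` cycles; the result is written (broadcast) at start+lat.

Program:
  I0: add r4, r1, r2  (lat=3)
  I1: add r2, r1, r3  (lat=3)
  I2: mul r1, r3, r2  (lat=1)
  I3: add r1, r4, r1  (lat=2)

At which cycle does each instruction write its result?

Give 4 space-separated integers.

I0 add r4: issue@1 deps=(None,None) exec_start@1 write@4
I1 add r2: issue@2 deps=(None,None) exec_start@2 write@5
I2 mul r1: issue@3 deps=(None,1) exec_start@5 write@6
I3 add r1: issue@4 deps=(0,2) exec_start@6 write@8

Answer: 4 5 6 8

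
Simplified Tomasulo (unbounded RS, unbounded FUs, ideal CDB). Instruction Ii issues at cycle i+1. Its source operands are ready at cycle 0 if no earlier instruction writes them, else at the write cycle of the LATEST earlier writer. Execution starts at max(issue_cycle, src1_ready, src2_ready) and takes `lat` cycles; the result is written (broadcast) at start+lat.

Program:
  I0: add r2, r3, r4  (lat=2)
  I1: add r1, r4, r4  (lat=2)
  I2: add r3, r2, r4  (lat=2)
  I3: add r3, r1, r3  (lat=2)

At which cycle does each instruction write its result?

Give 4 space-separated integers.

Answer: 3 4 5 7

Derivation:
I0 add r2: issue@1 deps=(None,None) exec_start@1 write@3
I1 add r1: issue@2 deps=(None,None) exec_start@2 write@4
I2 add r3: issue@3 deps=(0,None) exec_start@3 write@5
I3 add r3: issue@4 deps=(1,2) exec_start@5 write@7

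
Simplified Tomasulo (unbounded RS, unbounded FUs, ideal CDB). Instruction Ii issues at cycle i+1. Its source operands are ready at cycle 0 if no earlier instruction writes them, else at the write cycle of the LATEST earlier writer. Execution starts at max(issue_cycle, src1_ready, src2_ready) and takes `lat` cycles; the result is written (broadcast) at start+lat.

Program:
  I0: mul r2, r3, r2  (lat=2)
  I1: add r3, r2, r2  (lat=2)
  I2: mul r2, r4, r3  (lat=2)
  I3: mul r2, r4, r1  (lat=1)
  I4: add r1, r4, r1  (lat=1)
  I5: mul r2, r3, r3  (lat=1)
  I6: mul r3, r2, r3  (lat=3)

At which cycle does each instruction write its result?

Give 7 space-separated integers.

I0 mul r2: issue@1 deps=(None,None) exec_start@1 write@3
I1 add r3: issue@2 deps=(0,0) exec_start@3 write@5
I2 mul r2: issue@3 deps=(None,1) exec_start@5 write@7
I3 mul r2: issue@4 deps=(None,None) exec_start@4 write@5
I4 add r1: issue@5 deps=(None,None) exec_start@5 write@6
I5 mul r2: issue@6 deps=(1,1) exec_start@6 write@7
I6 mul r3: issue@7 deps=(5,1) exec_start@7 write@10

Answer: 3 5 7 5 6 7 10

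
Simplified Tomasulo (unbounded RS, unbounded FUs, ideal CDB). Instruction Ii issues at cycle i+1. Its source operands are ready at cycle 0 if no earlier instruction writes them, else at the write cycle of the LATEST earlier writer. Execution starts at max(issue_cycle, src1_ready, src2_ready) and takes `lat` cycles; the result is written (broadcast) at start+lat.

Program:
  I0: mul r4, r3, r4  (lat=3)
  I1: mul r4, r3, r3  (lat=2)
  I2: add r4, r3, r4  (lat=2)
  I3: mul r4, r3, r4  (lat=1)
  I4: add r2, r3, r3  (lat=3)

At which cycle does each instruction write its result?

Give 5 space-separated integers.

I0 mul r4: issue@1 deps=(None,None) exec_start@1 write@4
I1 mul r4: issue@2 deps=(None,None) exec_start@2 write@4
I2 add r4: issue@3 deps=(None,1) exec_start@4 write@6
I3 mul r4: issue@4 deps=(None,2) exec_start@6 write@7
I4 add r2: issue@5 deps=(None,None) exec_start@5 write@8

Answer: 4 4 6 7 8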